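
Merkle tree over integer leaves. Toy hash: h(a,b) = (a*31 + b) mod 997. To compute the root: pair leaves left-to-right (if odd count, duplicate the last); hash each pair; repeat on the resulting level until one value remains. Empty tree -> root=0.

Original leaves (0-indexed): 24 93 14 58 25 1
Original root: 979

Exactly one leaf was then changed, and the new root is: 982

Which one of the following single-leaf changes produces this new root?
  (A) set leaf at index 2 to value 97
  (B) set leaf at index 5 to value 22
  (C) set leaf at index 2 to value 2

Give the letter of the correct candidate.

Answer: A

Derivation:
Original leaves: [24, 93, 14, 58, 25, 1]
Target new root: 982
Try each candidate change and compute the resulting root:
Candidate A: set leaf[2] = 97 -> leaves = [24, 93, 97, 58, 25, 1]
  L0: [24, 93, 97, 58, 25, 1]
  L1: h(24,93)=(24*31+93)%997=837 h(97,58)=(97*31+58)%997=74 h(25,1)=(25*31+1)%997=776 -> [837, 74, 776]
  L2: h(837,74)=(837*31+74)%997=99 h(776,776)=(776*31+776)%997=904 -> [99, 904]
  L3: h(99,904)=(99*31+904)%997=982 -> [982]
  root = 982 == target 982  ** MATCH **
Candidate B: set leaf[5] = 22 -> leaves = [24, 93, 14, 58, 25, 22]
  L0: [24, 93, 14, 58, 25, 22]
  L1: h(24,93)=(24*31+93)%997=837 h(14,58)=(14*31+58)%997=492 h(25,22)=(25*31+22)%997=797 -> [837, 492, 797]
  L2: h(837,492)=(837*31+492)%997=517 h(797,797)=(797*31+797)%997=579 -> [517, 579]
  L3: h(517,579)=(517*31+579)%997=654 -> [654]
  root = 654 != target 982
Candidate C: set leaf[2] = 2 -> leaves = [24, 93, 2, 58, 25, 1]
  L0: [24, 93, 2, 58, 25, 1]
  L1: h(24,93)=(24*31+93)%997=837 h(2,58)=(2*31+58)%997=120 h(25,1)=(25*31+1)%997=776 -> [837, 120, 776]
  L2: h(837,120)=(837*31+120)%997=145 h(776,776)=(776*31+776)%997=904 -> [145, 904]
  L3: h(145,904)=(145*31+904)%997=414 -> [414]
  root = 414 != target 982
Candidate A produces the target root.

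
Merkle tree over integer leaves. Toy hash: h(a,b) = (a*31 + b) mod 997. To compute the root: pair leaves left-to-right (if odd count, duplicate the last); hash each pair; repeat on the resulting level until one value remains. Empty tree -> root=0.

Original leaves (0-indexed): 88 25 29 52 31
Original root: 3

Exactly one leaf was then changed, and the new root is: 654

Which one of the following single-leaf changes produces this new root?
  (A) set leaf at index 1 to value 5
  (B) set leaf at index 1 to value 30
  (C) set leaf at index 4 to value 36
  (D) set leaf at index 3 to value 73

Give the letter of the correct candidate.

Answer: D

Derivation:
Original leaves: [88, 25, 29, 52, 31]
Target new root: 654
Try each candidate change and compute the resulting root:
Candidate A: set leaf[1] = 5 -> leaves = [88, 5, 29, 52, 31]
  L0: [88, 5, 29, 52, 31]
  L1: h(88,5)=(88*31+5)%997=739 h(29,52)=(29*31+52)%997=951 h(31,31)=(31*31+31)%997=992 -> [739, 951, 992]
  L2: h(739,951)=(739*31+951)%997=929 h(992,992)=(992*31+992)%997=837 -> [929, 837]
  L3: h(929,837)=(929*31+837)%997=723 -> [723]
  root = 723 != target 654
Candidate B: set leaf[1] = 30 -> leaves = [88, 30, 29, 52, 31]
  L0: [88, 30, 29, 52, 31]
  L1: h(88,30)=(88*31+30)%997=764 h(29,52)=(29*31+52)%997=951 h(31,31)=(31*31+31)%997=992 -> [764, 951, 992]
  L2: h(764,951)=(764*31+951)%997=707 h(992,992)=(992*31+992)%997=837 -> [707, 837]
  L3: h(707,837)=(707*31+837)%997=820 -> [820]
  root = 820 != target 654
Candidate C: set leaf[4] = 36 -> leaves = [88, 25, 29, 52, 36]
  L0: [88, 25, 29, 52, 36]
  L1: h(88,25)=(88*31+25)%997=759 h(29,52)=(29*31+52)%997=951 h(36,36)=(36*31+36)%997=155 -> [759, 951, 155]
  L2: h(759,951)=(759*31+951)%997=552 h(155,155)=(155*31+155)%997=972 -> [552, 972]
  L3: h(552,972)=(552*31+972)%997=138 -> [138]
  root = 138 != target 654
Candidate D: set leaf[3] = 73 -> leaves = [88, 25, 29, 73, 31]
  L0: [88, 25, 29, 73, 31]
  L1: h(88,25)=(88*31+25)%997=759 h(29,73)=(29*31+73)%997=972 h(31,31)=(31*31+31)%997=992 -> [759, 972, 992]
  L2: h(759,972)=(759*31+972)%997=573 h(992,992)=(992*31+992)%997=837 -> [573, 837]
  L3: h(573,837)=(573*31+837)%997=654 -> [654]
  root = 654 == target 654  ** MATCH **
Candidate D produces the target root.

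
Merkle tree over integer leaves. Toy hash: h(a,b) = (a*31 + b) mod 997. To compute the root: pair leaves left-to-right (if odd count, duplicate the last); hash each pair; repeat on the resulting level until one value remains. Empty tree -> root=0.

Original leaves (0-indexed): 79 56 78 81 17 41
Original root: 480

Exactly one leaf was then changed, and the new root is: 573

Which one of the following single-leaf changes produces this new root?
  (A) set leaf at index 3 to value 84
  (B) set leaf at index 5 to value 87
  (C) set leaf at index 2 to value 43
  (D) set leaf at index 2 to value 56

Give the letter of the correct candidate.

Original leaves: [79, 56, 78, 81, 17, 41]
Target new root: 573
Try each candidate change and compute the resulting root:
Candidate A: set leaf[3] = 84 -> leaves = [79, 56, 78, 84, 17, 41]
  L0: [79, 56, 78, 84, 17, 41]
  L1: h(79,56)=(79*31+56)%997=511 h(78,84)=(78*31+84)%997=508 h(17,41)=(17*31+41)%997=568 -> [511, 508, 568]
  L2: h(511,508)=(511*31+508)%997=397 h(568,568)=(568*31+568)%997=230 -> [397, 230]
  L3: h(397,230)=(397*31+230)%997=573 -> [573]
  root = 573 == target 573  ** MATCH **
Candidate B: set leaf[5] = 87 -> leaves = [79, 56, 78, 81, 17, 87]
  L0: [79, 56, 78, 81, 17, 87]
  L1: h(79,56)=(79*31+56)%997=511 h(78,81)=(78*31+81)%997=505 h(17,87)=(17*31+87)%997=614 -> [511, 505, 614]
  L2: h(511,505)=(511*31+505)%997=394 h(614,614)=(614*31+614)%997=705 -> [394, 705]
  L3: h(394,705)=(394*31+705)%997=955 -> [955]
  root = 955 != target 573
Candidate C: set leaf[2] = 43 -> leaves = [79, 56, 43, 81, 17, 41]
  L0: [79, 56, 43, 81, 17, 41]
  L1: h(79,56)=(79*31+56)%997=511 h(43,81)=(43*31+81)%997=417 h(17,41)=(17*31+41)%997=568 -> [511, 417, 568]
  L2: h(511,417)=(511*31+417)%997=306 h(568,568)=(568*31+568)%997=230 -> [306, 230]
  L3: h(306,230)=(306*31+230)%997=743 -> [743]
  root = 743 != target 573
Candidate D: set leaf[2] = 56 -> leaves = [79, 56, 56, 81, 17, 41]
  L0: [79, 56, 56, 81, 17, 41]
  L1: h(79,56)=(79*31+56)%997=511 h(56,81)=(56*31+81)%997=820 h(17,41)=(17*31+41)%997=568 -> [511, 820, 568]
  L2: h(511,820)=(511*31+820)%997=709 h(568,568)=(568*31+568)%997=230 -> [709, 230]
  L3: h(709,230)=(709*31+230)%997=275 -> [275]
  root = 275 != target 573
Candidate A produces the target root.

Answer: A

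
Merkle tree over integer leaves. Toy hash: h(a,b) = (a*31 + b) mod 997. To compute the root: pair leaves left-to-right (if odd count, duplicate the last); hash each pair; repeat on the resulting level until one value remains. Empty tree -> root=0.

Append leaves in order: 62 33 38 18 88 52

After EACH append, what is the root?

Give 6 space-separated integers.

Answer: 62 958 7 984 976 821

Derivation:
After append 62 (leaves=[62]):
  L0: [62]
  root=62
After append 33 (leaves=[62, 33]):
  L0: [62, 33]
  L1: h(62,33)=(62*31+33)%997=958 -> [958]
  root=958
After append 38 (leaves=[62, 33, 38]):
  L0: [62, 33, 38]
  L1: h(62,33)=(62*31+33)%997=958 h(38,38)=(38*31+38)%997=219 -> [958, 219]
  L2: h(958,219)=(958*31+219)%997=7 -> [7]
  root=7
After append 18 (leaves=[62, 33, 38, 18]):
  L0: [62, 33, 38, 18]
  L1: h(62,33)=(62*31+33)%997=958 h(38,18)=(38*31+18)%997=199 -> [958, 199]
  L2: h(958,199)=(958*31+199)%997=984 -> [984]
  root=984
After append 88 (leaves=[62, 33, 38, 18, 88]):
  L0: [62, 33, 38, 18, 88]
  L1: h(62,33)=(62*31+33)%997=958 h(38,18)=(38*31+18)%997=199 h(88,88)=(88*31+88)%997=822 -> [958, 199, 822]
  L2: h(958,199)=(958*31+199)%997=984 h(822,822)=(822*31+822)%997=382 -> [984, 382]
  L3: h(984,382)=(984*31+382)%997=976 -> [976]
  root=976
After append 52 (leaves=[62, 33, 38, 18, 88, 52]):
  L0: [62, 33, 38, 18, 88, 52]
  L1: h(62,33)=(62*31+33)%997=958 h(38,18)=(38*31+18)%997=199 h(88,52)=(88*31+52)%997=786 -> [958, 199, 786]
  L2: h(958,199)=(958*31+199)%997=984 h(786,786)=(786*31+786)%997=227 -> [984, 227]
  L3: h(984,227)=(984*31+227)%997=821 -> [821]
  root=821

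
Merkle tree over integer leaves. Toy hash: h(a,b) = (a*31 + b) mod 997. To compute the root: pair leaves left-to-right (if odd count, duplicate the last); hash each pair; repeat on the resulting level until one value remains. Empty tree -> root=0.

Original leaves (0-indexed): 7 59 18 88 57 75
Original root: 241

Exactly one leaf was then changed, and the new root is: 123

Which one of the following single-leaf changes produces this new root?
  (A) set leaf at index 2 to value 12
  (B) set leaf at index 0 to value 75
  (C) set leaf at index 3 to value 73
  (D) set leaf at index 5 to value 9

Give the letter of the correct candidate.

Original leaves: [7, 59, 18, 88, 57, 75]
Target new root: 123
Try each candidate change and compute the resulting root:
Candidate A: set leaf[2] = 12 -> leaves = [7, 59, 12, 88, 57, 75]
  L0: [7, 59, 12, 88, 57, 75]
  L1: h(7,59)=(7*31+59)%997=276 h(12,88)=(12*31+88)%997=460 h(57,75)=(57*31+75)%997=845 -> [276, 460, 845]
  L2: h(276,460)=(276*31+460)%997=43 h(845,845)=(845*31+845)%997=121 -> [43, 121]
  L3: h(43,121)=(43*31+121)%997=457 -> [457]
  root = 457 != target 123
Candidate B: set leaf[0] = 75 -> leaves = [75, 59, 18, 88, 57, 75]
  L0: [75, 59, 18, 88, 57, 75]
  L1: h(75,59)=(75*31+59)%997=390 h(18,88)=(18*31+88)%997=646 h(57,75)=(57*31+75)%997=845 -> [390, 646, 845]
  L2: h(390,646)=(390*31+646)%997=772 h(845,845)=(845*31+845)%997=121 -> [772, 121]
  L3: h(772,121)=(772*31+121)%997=125 -> [125]
  root = 125 != target 123
Candidate C: set leaf[3] = 73 -> leaves = [7, 59, 18, 73, 57, 75]
  L0: [7, 59, 18, 73, 57, 75]
  L1: h(7,59)=(7*31+59)%997=276 h(18,73)=(18*31+73)%997=631 h(57,75)=(57*31+75)%997=845 -> [276, 631, 845]
  L2: h(276,631)=(276*31+631)%997=214 h(845,845)=(845*31+845)%997=121 -> [214, 121]
  L3: h(214,121)=(214*31+121)%997=773 -> [773]
  root = 773 != target 123
Candidate D: set leaf[5] = 9 -> leaves = [7, 59, 18, 88, 57, 9]
  L0: [7, 59, 18, 88, 57, 9]
  L1: h(7,59)=(7*31+59)%997=276 h(18,88)=(18*31+88)%997=646 h(57,9)=(57*31+9)%997=779 -> [276, 646, 779]
  L2: h(276,646)=(276*31+646)%997=229 h(779,779)=(779*31+779)%997=3 -> [229, 3]
  L3: h(229,3)=(229*31+3)%997=123 -> [123]
  root = 123 == target 123  ** MATCH **
Candidate D produces the target root.

Answer: D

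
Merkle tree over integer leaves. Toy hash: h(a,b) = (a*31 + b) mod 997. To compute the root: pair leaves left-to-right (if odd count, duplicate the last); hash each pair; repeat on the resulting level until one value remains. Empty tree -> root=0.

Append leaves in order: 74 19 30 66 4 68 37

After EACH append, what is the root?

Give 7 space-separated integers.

Answer: 74 319 879 915 557 611 606

Derivation:
After append 74 (leaves=[74]):
  L0: [74]
  root=74
After append 19 (leaves=[74, 19]):
  L0: [74, 19]
  L1: h(74,19)=(74*31+19)%997=319 -> [319]
  root=319
After append 30 (leaves=[74, 19, 30]):
  L0: [74, 19, 30]
  L1: h(74,19)=(74*31+19)%997=319 h(30,30)=(30*31+30)%997=960 -> [319, 960]
  L2: h(319,960)=(319*31+960)%997=879 -> [879]
  root=879
After append 66 (leaves=[74, 19, 30, 66]):
  L0: [74, 19, 30, 66]
  L1: h(74,19)=(74*31+19)%997=319 h(30,66)=(30*31+66)%997=996 -> [319, 996]
  L2: h(319,996)=(319*31+996)%997=915 -> [915]
  root=915
After append 4 (leaves=[74, 19, 30, 66, 4]):
  L0: [74, 19, 30, 66, 4]
  L1: h(74,19)=(74*31+19)%997=319 h(30,66)=(30*31+66)%997=996 h(4,4)=(4*31+4)%997=128 -> [319, 996, 128]
  L2: h(319,996)=(319*31+996)%997=915 h(128,128)=(128*31+128)%997=108 -> [915, 108]
  L3: h(915,108)=(915*31+108)%997=557 -> [557]
  root=557
After append 68 (leaves=[74, 19, 30, 66, 4, 68]):
  L0: [74, 19, 30, 66, 4, 68]
  L1: h(74,19)=(74*31+19)%997=319 h(30,66)=(30*31+66)%997=996 h(4,68)=(4*31+68)%997=192 -> [319, 996, 192]
  L2: h(319,996)=(319*31+996)%997=915 h(192,192)=(192*31+192)%997=162 -> [915, 162]
  L3: h(915,162)=(915*31+162)%997=611 -> [611]
  root=611
After append 37 (leaves=[74, 19, 30, 66, 4, 68, 37]):
  L0: [74, 19, 30, 66, 4, 68, 37]
  L1: h(74,19)=(74*31+19)%997=319 h(30,66)=(30*31+66)%997=996 h(4,68)=(4*31+68)%997=192 h(37,37)=(37*31+37)%997=187 -> [319, 996, 192, 187]
  L2: h(319,996)=(319*31+996)%997=915 h(192,187)=(192*31+187)%997=157 -> [915, 157]
  L3: h(915,157)=(915*31+157)%997=606 -> [606]
  root=606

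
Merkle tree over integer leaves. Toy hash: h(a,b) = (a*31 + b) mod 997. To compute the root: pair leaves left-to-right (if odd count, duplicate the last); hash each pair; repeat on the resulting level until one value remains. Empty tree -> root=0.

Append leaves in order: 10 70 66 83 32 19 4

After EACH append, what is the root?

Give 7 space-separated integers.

After append 10 (leaves=[10]):
  L0: [10]
  root=10
After append 70 (leaves=[10, 70]):
  L0: [10, 70]
  L1: h(10,70)=(10*31+70)%997=380 -> [380]
  root=380
After append 66 (leaves=[10, 70, 66]):
  L0: [10, 70, 66]
  L1: h(10,70)=(10*31+70)%997=380 h(66,66)=(66*31+66)%997=118 -> [380, 118]
  L2: h(380,118)=(380*31+118)%997=931 -> [931]
  root=931
After append 83 (leaves=[10, 70, 66, 83]):
  L0: [10, 70, 66, 83]
  L1: h(10,70)=(10*31+70)%997=380 h(66,83)=(66*31+83)%997=135 -> [380, 135]
  L2: h(380,135)=(380*31+135)%997=948 -> [948]
  root=948
After append 32 (leaves=[10, 70, 66, 83, 32]):
  L0: [10, 70, 66, 83, 32]
  L1: h(10,70)=(10*31+70)%997=380 h(66,83)=(66*31+83)%997=135 h(32,32)=(32*31+32)%997=27 -> [380, 135, 27]
  L2: h(380,135)=(380*31+135)%997=948 h(27,27)=(27*31+27)%997=864 -> [948, 864]
  L3: h(948,864)=(948*31+864)%997=342 -> [342]
  root=342
After append 19 (leaves=[10, 70, 66, 83, 32, 19]):
  L0: [10, 70, 66, 83, 32, 19]
  L1: h(10,70)=(10*31+70)%997=380 h(66,83)=(66*31+83)%997=135 h(32,19)=(32*31+19)%997=14 -> [380, 135, 14]
  L2: h(380,135)=(380*31+135)%997=948 h(14,14)=(14*31+14)%997=448 -> [948, 448]
  L3: h(948,448)=(948*31+448)%997=923 -> [923]
  root=923
After append 4 (leaves=[10, 70, 66, 83, 32, 19, 4]):
  L0: [10, 70, 66, 83, 32, 19, 4]
  L1: h(10,70)=(10*31+70)%997=380 h(66,83)=(66*31+83)%997=135 h(32,19)=(32*31+19)%997=14 h(4,4)=(4*31+4)%997=128 -> [380, 135, 14, 128]
  L2: h(380,135)=(380*31+135)%997=948 h(14,128)=(14*31+128)%997=562 -> [948, 562]
  L3: h(948,562)=(948*31+562)%997=40 -> [40]
  root=40

Answer: 10 380 931 948 342 923 40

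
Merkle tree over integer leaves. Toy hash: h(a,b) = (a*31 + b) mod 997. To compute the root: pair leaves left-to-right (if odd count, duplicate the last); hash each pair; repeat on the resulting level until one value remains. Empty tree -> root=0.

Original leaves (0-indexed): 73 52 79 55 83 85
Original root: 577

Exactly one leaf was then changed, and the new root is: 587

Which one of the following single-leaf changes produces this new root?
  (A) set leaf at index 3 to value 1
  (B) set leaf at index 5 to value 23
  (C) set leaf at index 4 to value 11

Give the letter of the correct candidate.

Original leaves: [73, 52, 79, 55, 83, 85]
Target new root: 587
Try each candidate change and compute the resulting root:
Candidate A: set leaf[3] = 1 -> leaves = [73, 52, 79, 1, 83, 85]
  L0: [73, 52, 79, 1, 83, 85]
  L1: h(73,52)=(73*31+52)%997=321 h(79,1)=(79*31+1)%997=456 h(83,85)=(83*31+85)%997=664 -> [321, 456, 664]
  L2: h(321,456)=(321*31+456)%997=437 h(664,664)=(664*31+664)%997=311 -> [437, 311]
  L3: h(437,311)=(437*31+311)%997=897 -> [897]
  root = 897 != target 587
Candidate B: set leaf[5] = 23 -> leaves = [73, 52, 79, 55, 83, 23]
  L0: [73, 52, 79, 55, 83, 23]
  L1: h(73,52)=(73*31+52)%997=321 h(79,55)=(79*31+55)%997=510 h(83,23)=(83*31+23)%997=602 -> [321, 510, 602]
  L2: h(321,510)=(321*31+510)%997=491 h(602,602)=(602*31+602)%997=321 -> [491, 321]
  L3: h(491,321)=(491*31+321)%997=587 -> [587]
  root = 587 == target 587  ** MATCH **
Candidate C: set leaf[4] = 11 -> leaves = [73, 52, 79, 55, 11, 85]
  L0: [73, 52, 79, 55, 11, 85]
  L1: h(73,52)=(73*31+52)%997=321 h(79,55)=(79*31+55)%997=510 h(11,85)=(11*31+85)%997=426 -> [321, 510, 426]
  L2: h(321,510)=(321*31+510)%997=491 h(426,426)=(426*31+426)%997=671 -> [491, 671]
  L3: h(491,671)=(491*31+671)%997=937 -> [937]
  root = 937 != target 587
Candidate B produces the target root.

Answer: B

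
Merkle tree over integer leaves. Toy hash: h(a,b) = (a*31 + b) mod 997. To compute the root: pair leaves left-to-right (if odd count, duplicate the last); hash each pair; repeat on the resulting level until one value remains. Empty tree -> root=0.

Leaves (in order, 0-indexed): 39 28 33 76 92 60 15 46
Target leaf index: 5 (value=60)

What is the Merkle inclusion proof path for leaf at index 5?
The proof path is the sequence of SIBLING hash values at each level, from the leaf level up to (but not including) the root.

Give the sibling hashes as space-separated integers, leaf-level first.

L0 (leaves): [39, 28, 33, 76, 92, 60, 15, 46], target index=5
L1: h(39,28)=(39*31+28)%997=240 [pair 0] h(33,76)=(33*31+76)%997=102 [pair 1] h(92,60)=(92*31+60)%997=918 [pair 2] h(15,46)=(15*31+46)%997=511 [pair 3] -> [240, 102, 918, 511]
  Sibling for proof at L0: 92
L2: h(240,102)=(240*31+102)%997=563 [pair 0] h(918,511)=(918*31+511)%997=56 [pair 1] -> [563, 56]
  Sibling for proof at L1: 511
L3: h(563,56)=(563*31+56)%997=560 [pair 0] -> [560]
  Sibling for proof at L2: 563
Root: 560
Proof path (sibling hashes from leaf to root): [92, 511, 563]

Answer: 92 511 563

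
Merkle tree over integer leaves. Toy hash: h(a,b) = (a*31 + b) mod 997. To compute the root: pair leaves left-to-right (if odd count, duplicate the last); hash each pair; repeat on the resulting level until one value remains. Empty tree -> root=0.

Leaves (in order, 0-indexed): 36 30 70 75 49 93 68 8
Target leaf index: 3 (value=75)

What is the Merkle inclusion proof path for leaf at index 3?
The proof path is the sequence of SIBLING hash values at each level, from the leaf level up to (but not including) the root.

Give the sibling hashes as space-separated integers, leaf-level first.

L0 (leaves): [36, 30, 70, 75, 49, 93, 68, 8], target index=3
L1: h(36,30)=(36*31+30)%997=149 [pair 0] h(70,75)=(70*31+75)%997=251 [pair 1] h(49,93)=(49*31+93)%997=615 [pair 2] h(68,8)=(68*31+8)%997=122 [pair 3] -> [149, 251, 615, 122]
  Sibling for proof at L0: 70
L2: h(149,251)=(149*31+251)%997=882 [pair 0] h(615,122)=(615*31+122)%997=244 [pair 1] -> [882, 244]
  Sibling for proof at L1: 149
L3: h(882,244)=(882*31+244)%997=667 [pair 0] -> [667]
  Sibling for proof at L2: 244
Root: 667
Proof path (sibling hashes from leaf to root): [70, 149, 244]

Answer: 70 149 244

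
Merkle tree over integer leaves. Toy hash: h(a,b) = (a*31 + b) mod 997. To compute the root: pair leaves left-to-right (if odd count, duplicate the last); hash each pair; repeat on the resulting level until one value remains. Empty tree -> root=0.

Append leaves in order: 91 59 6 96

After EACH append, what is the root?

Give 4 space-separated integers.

After append 91 (leaves=[91]):
  L0: [91]
  root=91
After append 59 (leaves=[91, 59]):
  L0: [91, 59]
  L1: h(91,59)=(91*31+59)%997=886 -> [886]
  root=886
After append 6 (leaves=[91, 59, 6]):
  L0: [91, 59, 6]
  L1: h(91,59)=(91*31+59)%997=886 h(6,6)=(6*31+6)%997=192 -> [886, 192]
  L2: h(886,192)=(886*31+192)%997=739 -> [739]
  root=739
After append 96 (leaves=[91, 59, 6, 96]):
  L0: [91, 59, 6, 96]
  L1: h(91,59)=(91*31+59)%997=886 h(6,96)=(6*31+96)%997=282 -> [886, 282]
  L2: h(886,282)=(886*31+282)%997=829 -> [829]
  root=829

Answer: 91 886 739 829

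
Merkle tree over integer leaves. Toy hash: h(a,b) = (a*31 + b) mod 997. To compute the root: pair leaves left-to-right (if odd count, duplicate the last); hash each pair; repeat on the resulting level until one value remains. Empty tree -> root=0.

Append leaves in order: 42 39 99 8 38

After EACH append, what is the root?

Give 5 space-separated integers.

Answer: 42 344 871 780 281

Derivation:
After append 42 (leaves=[42]):
  L0: [42]
  root=42
After append 39 (leaves=[42, 39]):
  L0: [42, 39]
  L1: h(42,39)=(42*31+39)%997=344 -> [344]
  root=344
After append 99 (leaves=[42, 39, 99]):
  L0: [42, 39, 99]
  L1: h(42,39)=(42*31+39)%997=344 h(99,99)=(99*31+99)%997=177 -> [344, 177]
  L2: h(344,177)=(344*31+177)%997=871 -> [871]
  root=871
After append 8 (leaves=[42, 39, 99, 8]):
  L0: [42, 39, 99, 8]
  L1: h(42,39)=(42*31+39)%997=344 h(99,8)=(99*31+8)%997=86 -> [344, 86]
  L2: h(344,86)=(344*31+86)%997=780 -> [780]
  root=780
After append 38 (leaves=[42, 39, 99, 8, 38]):
  L0: [42, 39, 99, 8, 38]
  L1: h(42,39)=(42*31+39)%997=344 h(99,8)=(99*31+8)%997=86 h(38,38)=(38*31+38)%997=219 -> [344, 86, 219]
  L2: h(344,86)=(344*31+86)%997=780 h(219,219)=(219*31+219)%997=29 -> [780, 29]
  L3: h(780,29)=(780*31+29)%997=281 -> [281]
  root=281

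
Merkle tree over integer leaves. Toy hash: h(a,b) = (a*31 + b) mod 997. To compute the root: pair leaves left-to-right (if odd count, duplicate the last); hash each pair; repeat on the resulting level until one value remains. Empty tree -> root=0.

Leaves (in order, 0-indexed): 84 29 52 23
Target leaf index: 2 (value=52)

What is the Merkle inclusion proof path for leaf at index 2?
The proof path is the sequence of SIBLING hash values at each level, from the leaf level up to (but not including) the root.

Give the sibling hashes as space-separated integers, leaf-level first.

L0 (leaves): [84, 29, 52, 23], target index=2
L1: h(84,29)=(84*31+29)%997=639 [pair 0] h(52,23)=(52*31+23)%997=638 [pair 1] -> [639, 638]
  Sibling for proof at L0: 23
L2: h(639,638)=(639*31+638)%997=507 [pair 0] -> [507]
  Sibling for proof at L1: 639
Root: 507
Proof path (sibling hashes from leaf to root): [23, 639]

Answer: 23 639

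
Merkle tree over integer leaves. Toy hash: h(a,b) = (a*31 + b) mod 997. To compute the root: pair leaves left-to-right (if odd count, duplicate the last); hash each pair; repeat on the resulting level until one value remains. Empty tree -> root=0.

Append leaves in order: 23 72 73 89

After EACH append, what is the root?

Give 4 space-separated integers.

Answer: 23 785 749 765

Derivation:
After append 23 (leaves=[23]):
  L0: [23]
  root=23
After append 72 (leaves=[23, 72]):
  L0: [23, 72]
  L1: h(23,72)=(23*31+72)%997=785 -> [785]
  root=785
After append 73 (leaves=[23, 72, 73]):
  L0: [23, 72, 73]
  L1: h(23,72)=(23*31+72)%997=785 h(73,73)=(73*31+73)%997=342 -> [785, 342]
  L2: h(785,342)=(785*31+342)%997=749 -> [749]
  root=749
After append 89 (leaves=[23, 72, 73, 89]):
  L0: [23, 72, 73, 89]
  L1: h(23,72)=(23*31+72)%997=785 h(73,89)=(73*31+89)%997=358 -> [785, 358]
  L2: h(785,358)=(785*31+358)%997=765 -> [765]
  root=765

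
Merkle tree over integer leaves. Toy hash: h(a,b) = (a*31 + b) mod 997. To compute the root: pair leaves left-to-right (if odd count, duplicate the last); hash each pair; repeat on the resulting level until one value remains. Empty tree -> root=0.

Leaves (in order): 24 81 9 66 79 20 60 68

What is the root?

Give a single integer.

L0: [24, 81, 9, 66, 79, 20, 60, 68]
L1: h(24,81)=(24*31+81)%997=825 h(9,66)=(9*31+66)%997=345 h(79,20)=(79*31+20)%997=475 h(60,68)=(60*31+68)%997=931 -> [825, 345, 475, 931]
L2: h(825,345)=(825*31+345)%997=995 h(475,931)=(475*31+931)%997=701 -> [995, 701]
L3: h(995,701)=(995*31+701)%997=639 -> [639]

Answer: 639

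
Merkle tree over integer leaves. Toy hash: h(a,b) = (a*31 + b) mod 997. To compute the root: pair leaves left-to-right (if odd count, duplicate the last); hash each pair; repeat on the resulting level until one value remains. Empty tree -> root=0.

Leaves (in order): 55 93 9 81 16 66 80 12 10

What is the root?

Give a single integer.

L0: [55, 93, 9, 81, 16, 66, 80, 12, 10]
L1: h(55,93)=(55*31+93)%997=801 h(9,81)=(9*31+81)%997=360 h(16,66)=(16*31+66)%997=562 h(80,12)=(80*31+12)%997=498 h(10,10)=(10*31+10)%997=320 -> [801, 360, 562, 498, 320]
L2: h(801,360)=(801*31+360)%997=266 h(562,498)=(562*31+498)%997=971 h(320,320)=(320*31+320)%997=270 -> [266, 971, 270]
L3: h(266,971)=(266*31+971)%997=244 h(270,270)=(270*31+270)%997=664 -> [244, 664]
L4: h(244,664)=(244*31+664)%997=252 -> [252]

Answer: 252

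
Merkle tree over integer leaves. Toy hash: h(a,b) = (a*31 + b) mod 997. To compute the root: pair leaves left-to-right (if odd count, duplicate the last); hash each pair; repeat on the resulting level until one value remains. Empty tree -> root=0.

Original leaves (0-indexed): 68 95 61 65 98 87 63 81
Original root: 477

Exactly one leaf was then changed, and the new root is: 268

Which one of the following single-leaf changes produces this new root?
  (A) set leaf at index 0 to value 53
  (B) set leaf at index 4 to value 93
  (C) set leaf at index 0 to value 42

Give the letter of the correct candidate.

Original leaves: [68, 95, 61, 65, 98, 87, 63, 81]
Target new root: 268
Try each candidate change and compute the resulting root:
Candidate A: set leaf[0] = 53 -> leaves = [53, 95, 61, 65, 98, 87, 63, 81]
  L0: [53, 95, 61, 65, 98, 87, 63, 81]
  L1: h(53,95)=(53*31+95)%997=741 h(61,65)=(61*31+65)%997=959 h(98,87)=(98*31+87)%997=134 h(63,81)=(63*31+81)%997=40 -> [741, 959, 134, 40]
  L2: h(741,959)=(741*31+959)%997=2 h(134,40)=(134*31+40)%997=206 -> [2, 206]
  L3: h(2,206)=(2*31+206)%997=268 -> [268]
  root = 268 == target 268  ** MATCH **
Candidate B: set leaf[4] = 93 -> leaves = [68, 95, 61, 65, 93, 87, 63, 81]
  L0: [68, 95, 61, 65, 93, 87, 63, 81]
  L1: h(68,95)=(68*31+95)%997=209 h(61,65)=(61*31+65)%997=959 h(93,87)=(93*31+87)%997=976 h(63,81)=(63*31+81)%997=40 -> [209, 959, 976, 40]
  L2: h(209,959)=(209*31+959)%997=459 h(976,40)=(976*31+40)%997=386 -> [459, 386]
  L3: h(459,386)=(459*31+386)%997=657 -> [657]
  root = 657 != target 268
Candidate C: set leaf[0] = 42 -> leaves = [42, 95, 61, 65, 98, 87, 63, 81]
  L0: [42, 95, 61, 65, 98, 87, 63, 81]
  L1: h(42,95)=(42*31+95)%997=400 h(61,65)=(61*31+65)%997=959 h(98,87)=(98*31+87)%997=134 h(63,81)=(63*31+81)%997=40 -> [400, 959, 134, 40]
  L2: h(400,959)=(400*31+959)%997=398 h(134,40)=(134*31+40)%997=206 -> [398, 206]
  L3: h(398,206)=(398*31+206)%997=580 -> [580]
  root = 580 != target 268
Candidate A produces the target root.

Answer: A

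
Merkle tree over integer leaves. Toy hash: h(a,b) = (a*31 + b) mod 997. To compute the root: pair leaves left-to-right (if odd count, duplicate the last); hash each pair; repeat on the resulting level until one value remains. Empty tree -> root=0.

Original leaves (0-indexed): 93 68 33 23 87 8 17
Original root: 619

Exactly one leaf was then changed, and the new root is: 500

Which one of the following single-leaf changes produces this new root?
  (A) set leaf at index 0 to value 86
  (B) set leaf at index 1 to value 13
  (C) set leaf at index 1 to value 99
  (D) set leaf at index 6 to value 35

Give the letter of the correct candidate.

Answer: C

Derivation:
Original leaves: [93, 68, 33, 23, 87, 8, 17]
Target new root: 500
Try each candidate change and compute the resulting root:
Candidate A: set leaf[0] = 86 -> leaves = [86, 68, 33, 23, 87, 8, 17]
  L0: [86, 68, 33, 23, 87, 8, 17]
  L1: h(86,68)=(86*31+68)%997=740 h(33,23)=(33*31+23)%997=49 h(87,8)=(87*31+8)%997=711 h(17,17)=(17*31+17)%997=544 -> [740, 49, 711, 544]
  L2: h(740,49)=(740*31+49)%997=58 h(711,544)=(711*31+544)%997=651 -> [58, 651]
  L3: h(58,651)=(58*31+651)%997=455 -> [455]
  root = 455 != target 500
Candidate B: set leaf[1] = 13 -> leaves = [93, 13, 33, 23, 87, 8, 17]
  L0: [93, 13, 33, 23, 87, 8, 17]
  L1: h(93,13)=(93*31+13)%997=902 h(33,23)=(33*31+23)%997=49 h(87,8)=(87*31+8)%997=711 h(17,17)=(17*31+17)%997=544 -> [902, 49, 711, 544]
  L2: h(902,49)=(902*31+49)%997=95 h(711,544)=(711*31+544)%997=651 -> [95, 651]
  L3: h(95,651)=(95*31+651)%997=605 -> [605]
  root = 605 != target 500
Candidate C: set leaf[1] = 99 -> leaves = [93, 99, 33, 23, 87, 8, 17]
  L0: [93, 99, 33, 23, 87, 8, 17]
  L1: h(93,99)=(93*31+99)%997=988 h(33,23)=(33*31+23)%997=49 h(87,8)=(87*31+8)%997=711 h(17,17)=(17*31+17)%997=544 -> [988, 49, 711, 544]
  L2: h(988,49)=(988*31+49)%997=767 h(711,544)=(711*31+544)%997=651 -> [767, 651]
  L3: h(767,651)=(767*31+651)%997=500 -> [500]
  root = 500 == target 500  ** MATCH **
Candidate D: set leaf[6] = 35 -> leaves = [93, 68, 33, 23, 87, 8, 35]
  L0: [93, 68, 33, 23, 87, 8, 35]
  L1: h(93,68)=(93*31+68)%997=957 h(33,23)=(33*31+23)%997=49 h(87,8)=(87*31+8)%997=711 h(35,35)=(35*31+35)%997=123 -> [957, 49, 711, 123]
  L2: h(957,49)=(957*31+49)%997=803 h(711,123)=(711*31+123)%997=230 -> [803, 230]
  L3: h(803,230)=(803*31+230)%997=198 -> [198]
  root = 198 != target 500
Candidate C produces the target root.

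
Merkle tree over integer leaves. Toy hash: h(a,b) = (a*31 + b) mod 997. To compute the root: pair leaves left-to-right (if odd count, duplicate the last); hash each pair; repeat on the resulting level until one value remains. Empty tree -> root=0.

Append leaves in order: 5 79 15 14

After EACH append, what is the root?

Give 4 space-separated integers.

Answer: 5 234 755 754

Derivation:
After append 5 (leaves=[5]):
  L0: [5]
  root=5
After append 79 (leaves=[5, 79]):
  L0: [5, 79]
  L1: h(5,79)=(5*31+79)%997=234 -> [234]
  root=234
After append 15 (leaves=[5, 79, 15]):
  L0: [5, 79, 15]
  L1: h(5,79)=(5*31+79)%997=234 h(15,15)=(15*31+15)%997=480 -> [234, 480]
  L2: h(234,480)=(234*31+480)%997=755 -> [755]
  root=755
After append 14 (leaves=[5, 79, 15, 14]):
  L0: [5, 79, 15, 14]
  L1: h(5,79)=(5*31+79)%997=234 h(15,14)=(15*31+14)%997=479 -> [234, 479]
  L2: h(234,479)=(234*31+479)%997=754 -> [754]
  root=754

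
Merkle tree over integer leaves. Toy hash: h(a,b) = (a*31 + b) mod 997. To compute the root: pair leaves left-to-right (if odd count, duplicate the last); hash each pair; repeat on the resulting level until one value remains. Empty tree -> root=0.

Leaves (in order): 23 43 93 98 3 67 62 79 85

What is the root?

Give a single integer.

Answer: 227

Derivation:
L0: [23, 43, 93, 98, 3, 67, 62, 79, 85]
L1: h(23,43)=(23*31+43)%997=756 h(93,98)=(93*31+98)%997=987 h(3,67)=(3*31+67)%997=160 h(62,79)=(62*31+79)%997=7 h(85,85)=(85*31+85)%997=726 -> [756, 987, 160, 7, 726]
L2: h(756,987)=(756*31+987)%997=495 h(160,7)=(160*31+7)%997=979 h(726,726)=(726*31+726)%997=301 -> [495, 979, 301]
L3: h(495,979)=(495*31+979)%997=372 h(301,301)=(301*31+301)%997=659 -> [372, 659]
L4: h(372,659)=(372*31+659)%997=227 -> [227]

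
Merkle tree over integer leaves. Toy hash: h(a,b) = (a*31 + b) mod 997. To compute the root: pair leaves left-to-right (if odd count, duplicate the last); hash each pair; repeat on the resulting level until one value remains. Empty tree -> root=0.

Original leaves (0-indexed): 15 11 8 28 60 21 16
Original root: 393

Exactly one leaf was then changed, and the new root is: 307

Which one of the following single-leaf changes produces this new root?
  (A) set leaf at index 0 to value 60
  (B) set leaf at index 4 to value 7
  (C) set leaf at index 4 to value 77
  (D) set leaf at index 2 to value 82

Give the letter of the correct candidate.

Answer: B

Derivation:
Original leaves: [15, 11, 8, 28, 60, 21, 16]
Target new root: 307
Try each candidate change and compute the resulting root:
Candidate A: set leaf[0] = 60 -> leaves = [60, 11, 8, 28, 60, 21, 16]
  L0: [60, 11, 8, 28, 60, 21, 16]
  L1: h(60,11)=(60*31+11)%997=874 h(8,28)=(8*31+28)%997=276 h(60,21)=(60*31+21)%997=884 h(16,16)=(16*31+16)%997=512 -> [874, 276, 884, 512]
  L2: h(874,276)=(874*31+276)%997=451 h(884,512)=(884*31+512)%997=0 -> [451, 0]
  L3: h(451,0)=(451*31+0)%997=23 -> [23]
  root = 23 != target 307
Candidate B: set leaf[4] = 7 -> leaves = [15, 11, 8, 28, 7, 21, 16]
  L0: [15, 11, 8, 28, 7, 21, 16]
  L1: h(15,11)=(15*31+11)%997=476 h(8,28)=(8*31+28)%997=276 h(7,21)=(7*31+21)%997=238 h(16,16)=(16*31+16)%997=512 -> [476, 276, 238, 512]
  L2: h(476,276)=(476*31+276)%997=77 h(238,512)=(238*31+512)%997=911 -> [77, 911]
  L3: h(77,911)=(77*31+911)%997=307 -> [307]
  root = 307 == target 307  ** MATCH **
Candidate C: set leaf[4] = 77 -> leaves = [15, 11, 8, 28, 77, 21, 16]
  L0: [15, 11, 8, 28, 77, 21, 16]
  L1: h(15,11)=(15*31+11)%997=476 h(8,28)=(8*31+28)%997=276 h(77,21)=(77*31+21)%997=414 h(16,16)=(16*31+16)%997=512 -> [476, 276, 414, 512]
  L2: h(476,276)=(476*31+276)%997=77 h(414,512)=(414*31+512)%997=385 -> [77, 385]
  L3: h(77,385)=(77*31+385)%997=778 -> [778]
  root = 778 != target 307
Candidate D: set leaf[2] = 82 -> leaves = [15, 11, 82, 28, 60, 21, 16]
  L0: [15, 11, 82, 28, 60, 21, 16]
  L1: h(15,11)=(15*31+11)%997=476 h(82,28)=(82*31+28)%997=576 h(60,21)=(60*31+21)%997=884 h(16,16)=(16*31+16)%997=512 -> [476, 576, 884, 512]
  L2: h(476,576)=(476*31+576)%997=377 h(884,512)=(884*31+512)%997=0 -> [377, 0]
  L3: h(377,0)=(377*31+0)%997=720 -> [720]
  root = 720 != target 307
Candidate B produces the target root.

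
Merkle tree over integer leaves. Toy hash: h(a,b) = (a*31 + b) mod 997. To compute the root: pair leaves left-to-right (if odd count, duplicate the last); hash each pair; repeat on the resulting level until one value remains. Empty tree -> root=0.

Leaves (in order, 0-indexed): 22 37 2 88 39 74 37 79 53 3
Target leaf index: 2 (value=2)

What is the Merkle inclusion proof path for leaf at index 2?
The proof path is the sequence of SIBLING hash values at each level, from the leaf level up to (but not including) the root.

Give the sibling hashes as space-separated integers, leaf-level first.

Answer: 88 719 122 574

Derivation:
L0 (leaves): [22, 37, 2, 88, 39, 74, 37, 79, 53, 3], target index=2
L1: h(22,37)=(22*31+37)%997=719 [pair 0] h(2,88)=(2*31+88)%997=150 [pair 1] h(39,74)=(39*31+74)%997=286 [pair 2] h(37,79)=(37*31+79)%997=229 [pair 3] h(53,3)=(53*31+3)%997=649 [pair 4] -> [719, 150, 286, 229, 649]
  Sibling for proof at L0: 88
L2: h(719,150)=(719*31+150)%997=505 [pair 0] h(286,229)=(286*31+229)%997=122 [pair 1] h(649,649)=(649*31+649)%997=828 [pair 2] -> [505, 122, 828]
  Sibling for proof at L1: 719
L3: h(505,122)=(505*31+122)%997=822 [pair 0] h(828,828)=(828*31+828)%997=574 [pair 1] -> [822, 574]
  Sibling for proof at L2: 122
L4: h(822,574)=(822*31+574)%997=134 [pair 0] -> [134]
  Sibling for proof at L3: 574
Root: 134
Proof path (sibling hashes from leaf to root): [88, 719, 122, 574]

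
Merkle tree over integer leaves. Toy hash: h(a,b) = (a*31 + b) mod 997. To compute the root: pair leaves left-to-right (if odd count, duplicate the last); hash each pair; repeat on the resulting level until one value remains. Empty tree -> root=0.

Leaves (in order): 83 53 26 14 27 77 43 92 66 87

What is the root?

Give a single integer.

L0: [83, 53, 26, 14, 27, 77, 43, 92, 66, 87]
L1: h(83,53)=(83*31+53)%997=632 h(26,14)=(26*31+14)%997=820 h(27,77)=(27*31+77)%997=914 h(43,92)=(43*31+92)%997=428 h(66,87)=(66*31+87)%997=139 -> [632, 820, 914, 428, 139]
L2: h(632,820)=(632*31+820)%997=472 h(914,428)=(914*31+428)%997=846 h(139,139)=(139*31+139)%997=460 -> [472, 846, 460]
L3: h(472,846)=(472*31+846)%997=523 h(460,460)=(460*31+460)%997=762 -> [523, 762]
L4: h(523,762)=(523*31+762)%997=26 -> [26]

Answer: 26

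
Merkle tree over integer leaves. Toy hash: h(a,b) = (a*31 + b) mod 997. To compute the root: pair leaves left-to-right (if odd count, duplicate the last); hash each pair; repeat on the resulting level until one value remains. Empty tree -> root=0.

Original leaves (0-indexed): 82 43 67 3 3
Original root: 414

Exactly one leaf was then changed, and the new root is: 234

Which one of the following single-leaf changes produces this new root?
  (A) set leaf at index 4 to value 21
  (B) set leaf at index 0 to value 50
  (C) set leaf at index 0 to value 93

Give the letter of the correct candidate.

Answer: B

Derivation:
Original leaves: [82, 43, 67, 3, 3]
Target new root: 234
Try each candidate change and compute the resulting root:
Candidate A: set leaf[4] = 21 -> leaves = [82, 43, 67, 3, 21]
  L0: [82, 43, 67, 3, 21]
  L1: h(82,43)=(82*31+43)%997=591 h(67,3)=(67*31+3)%997=86 h(21,21)=(21*31+21)%997=672 -> [591, 86, 672]
  L2: h(591,86)=(591*31+86)%997=461 h(672,672)=(672*31+672)%997=567 -> [461, 567]
  L3: h(461,567)=(461*31+567)%997=900 -> [900]
  root = 900 != target 234
Candidate B: set leaf[0] = 50 -> leaves = [50, 43, 67, 3, 3]
  L0: [50, 43, 67, 3, 3]
  L1: h(50,43)=(50*31+43)%997=596 h(67,3)=(67*31+3)%997=86 h(3,3)=(3*31+3)%997=96 -> [596, 86, 96]
  L2: h(596,86)=(596*31+86)%997=616 h(96,96)=(96*31+96)%997=81 -> [616, 81]
  L3: h(616,81)=(616*31+81)%997=234 -> [234]
  root = 234 == target 234  ** MATCH **
Candidate C: set leaf[0] = 93 -> leaves = [93, 43, 67, 3, 3]
  L0: [93, 43, 67, 3, 3]
  L1: h(93,43)=(93*31+43)%997=932 h(67,3)=(67*31+3)%997=86 h(3,3)=(3*31+3)%997=96 -> [932, 86, 96]
  L2: h(932,86)=(932*31+86)%997=65 h(96,96)=(96*31+96)%997=81 -> [65, 81]
  L3: h(65,81)=(65*31+81)%997=102 -> [102]
  root = 102 != target 234
Candidate B produces the target root.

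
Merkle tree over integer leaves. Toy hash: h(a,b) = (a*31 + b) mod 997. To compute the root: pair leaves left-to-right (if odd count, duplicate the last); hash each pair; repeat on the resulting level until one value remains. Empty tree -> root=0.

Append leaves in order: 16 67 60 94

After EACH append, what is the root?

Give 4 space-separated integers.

Answer: 16 563 430 464

Derivation:
After append 16 (leaves=[16]):
  L0: [16]
  root=16
After append 67 (leaves=[16, 67]):
  L0: [16, 67]
  L1: h(16,67)=(16*31+67)%997=563 -> [563]
  root=563
After append 60 (leaves=[16, 67, 60]):
  L0: [16, 67, 60]
  L1: h(16,67)=(16*31+67)%997=563 h(60,60)=(60*31+60)%997=923 -> [563, 923]
  L2: h(563,923)=(563*31+923)%997=430 -> [430]
  root=430
After append 94 (leaves=[16, 67, 60, 94]):
  L0: [16, 67, 60, 94]
  L1: h(16,67)=(16*31+67)%997=563 h(60,94)=(60*31+94)%997=957 -> [563, 957]
  L2: h(563,957)=(563*31+957)%997=464 -> [464]
  root=464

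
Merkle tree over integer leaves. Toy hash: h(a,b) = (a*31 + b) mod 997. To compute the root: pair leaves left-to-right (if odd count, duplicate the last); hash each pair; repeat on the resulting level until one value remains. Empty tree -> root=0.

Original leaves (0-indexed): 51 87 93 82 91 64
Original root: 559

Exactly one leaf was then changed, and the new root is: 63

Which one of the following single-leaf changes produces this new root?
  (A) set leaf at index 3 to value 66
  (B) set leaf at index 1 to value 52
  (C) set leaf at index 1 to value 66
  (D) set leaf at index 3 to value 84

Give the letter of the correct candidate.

Answer: A

Derivation:
Original leaves: [51, 87, 93, 82, 91, 64]
Target new root: 63
Try each candidate change and compute the resulting root:
Candidate A: set leaf[3] = 66 -> leaves = [51, 87, 93, 66, 91, 64]
  L0: [51, 87, 93, 66, 91, 64]
  L1: h(51,87)=(51*31+87)%997=671 h(93,66)=(93*31+66)%997=955 h(91,64)=(91*31+64)%997=891 -> [671, 955, 891]
  L2: h(671,955)=(671*31+955)%997=819 h(891,891)=(891*31+891)%997=596 -> [819, 596]
  L3: h(819,596)=(819*31+596)%997=63 -> [63]
  root = 63 == target 63  ** MATCH **
Candidate B: set leaf[1] = 52 -> leaves = [51, 52, 93, 82, 91, 64]
  L0: [51, 52, 93, 82, 91, 64]
  L1: h(51,52)=(51*31+52)%997=636 h(93,82)=(93*31+82)%997=971 h(91,64)=(91*31+64)%997=891 -> [636, 971, 891]
  L2: h(636,971)=(636*31+971)%997=747 h(891,891)=(891*31+891)%997=596 -> [747, 596]
  L3: h(747,596)=(747*31+596)%997=822 -> [822]
  root = 822 != target 63
Candidate C: set leaf[1] = 66 -> leaves = [51, 66, 93, 82, 91, 64]
  L0: [51, 66, 93, 82, 91, 64]
  L1: h(51,66)=(51*31+66)%997=650 h(93,82)=(93*31+82)%997=971 h(91,64)=(91*31+64)%997=891 -> [650, 971, 891]
  L2: h(650,971)=(650*31+971)%997=184 h(891,891)=(891*31+891)%997=596 -> [184, 596]
  L3: h(184,596)=(184*31+596)%997=318 -> [318]
  root = 318 != target 63
Candidate D: set leaf[3] = 84 -> leaves = [51, 87, 93, 84, 91, 64]
  L0: [51, 87, 93, 84, 91, 64]
  L1: h(51,87)=(51*31+87)%997=671 h(93,84)=(93*31+84)%997=973 h(91,64)=(91*31+64)%997=891 -> [671, 973, 891]
  L2: h(671,973)=(671*31+973)%997=837 h(891,891)=(891*31+891)%997=596 -> [837, 596]
  L3: h(837,596)=(837*31+596)%997=621 -> [621]
  root = 621 != target 63
Candidate A produces the target root.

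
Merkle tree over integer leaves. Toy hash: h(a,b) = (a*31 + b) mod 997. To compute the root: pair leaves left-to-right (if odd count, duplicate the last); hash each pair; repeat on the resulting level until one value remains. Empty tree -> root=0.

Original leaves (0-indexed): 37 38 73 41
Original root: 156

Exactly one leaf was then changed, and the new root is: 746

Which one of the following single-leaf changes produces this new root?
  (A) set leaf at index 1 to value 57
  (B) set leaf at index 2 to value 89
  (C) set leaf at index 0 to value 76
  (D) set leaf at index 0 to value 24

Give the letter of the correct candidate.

Answer: C

Derivation:
Original leaves: [37, 38, 73, 41]
Target new root: 746
Try each candidate change and compute the resulting root:
Candidate A: set leaf[1] = 57 -> leaves = [37, 57, 73, 41]
  L0: [37, 57, 73, 41]
  L1: h(37,57)=(37*31+57)%997=207 h(73,41)=(73*31+41)%997=310 -> [207, 310]
  L2: h(207,310)=(207*31+310)%997=745 -> [745]
  root = 745 != target 746
Candidate B: set leaf[2] = 89 -> leaves = [37, 38, 89, 41]
  L0: [37, 38, 89, 41]
  L1: h(37,38)=(37*31+38)%997=188 h(89,41)=(89*31+41)%997=806 -> [188, 806]
  L2: h(188,806)=(188*31+806)%997=652 -> [652]
  root = 652 != target 746
Candidate C: set leaf[0] = 76 -> leaves = [76, 38, 73, 41]
  L0: [76, 38, 73, 41]
  L1: h(76,38)=(76*31+38)%997=400 h(73,41)=(73*31+41)%997=310 -> [400, 310]
  L2: h(400,310)=(400*31+310)%997=746 -> [746]
  root = 746 == target 746  ** MATCH **
Candidate D: set leaf[0] = 24 -> leaves = [24, 38, 73, 41]
  L0: [24, 38, 73, 41]
  L1: h(24,38)=(24*31+38)%997=782 h(73,41)=(73*31+41)%997=310 -> [782, 310]
  L2: h(782,310)=(782*31+310)%997=624 -> [624]
  root = 624 != target 746
Candidate C produces the target root.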